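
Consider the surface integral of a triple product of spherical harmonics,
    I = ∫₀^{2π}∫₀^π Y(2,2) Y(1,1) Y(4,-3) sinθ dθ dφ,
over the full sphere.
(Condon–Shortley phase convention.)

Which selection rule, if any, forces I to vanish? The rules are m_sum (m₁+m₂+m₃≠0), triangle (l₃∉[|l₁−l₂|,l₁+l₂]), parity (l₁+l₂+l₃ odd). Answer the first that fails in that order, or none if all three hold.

Σmᵢ = 0  ✓
l₃∈[|l₁−l₂|,l₁+l₂]=[1,3] required, l₃=4 fails  ✗
Σlᵢ = 7 ⇒ odd

triangle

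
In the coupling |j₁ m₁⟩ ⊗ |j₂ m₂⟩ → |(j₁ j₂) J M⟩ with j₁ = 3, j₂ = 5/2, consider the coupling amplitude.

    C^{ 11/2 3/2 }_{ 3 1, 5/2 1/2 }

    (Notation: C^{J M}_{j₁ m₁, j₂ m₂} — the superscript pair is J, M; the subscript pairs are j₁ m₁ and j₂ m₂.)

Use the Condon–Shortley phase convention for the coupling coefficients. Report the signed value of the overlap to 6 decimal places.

+√(5/11) = +0.674200

triangle: 0!·6!·5!/12! = 86400/479001600
(j±m)!: 4!·2!·3!·2!·7!·4! = 69672960
prefactor² = (2J+1)·Δ·N² = 1658880/11
  k=0: +1/(0!·0!·2!·3!·4!·2!) = 1/576
Σ = 1/576  ⇒  CG² = 1658880/11·(1/576)² = 5/11
CG = +√(5/11) = +0.674200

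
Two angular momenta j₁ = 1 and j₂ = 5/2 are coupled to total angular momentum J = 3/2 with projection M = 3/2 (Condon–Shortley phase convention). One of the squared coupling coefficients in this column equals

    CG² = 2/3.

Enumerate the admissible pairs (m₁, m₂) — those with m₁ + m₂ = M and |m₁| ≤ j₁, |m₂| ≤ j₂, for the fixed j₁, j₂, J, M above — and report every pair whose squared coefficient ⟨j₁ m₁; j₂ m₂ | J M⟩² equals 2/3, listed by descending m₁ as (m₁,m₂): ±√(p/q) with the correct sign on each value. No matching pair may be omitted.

Admissible pairs with m₁+m₂ = M = 3/2: (-1,5/2), (0,3/2), (1,1/2)
  (m₁,m₂)=(1,1/2): CG² = 1/15, CG = +√(1/15)
  (m₁,m₂)=(0,3/2): CG² = 4/15, CG = −√(4/15)
  (m₁,m₂)=(-1,5/2): CG² = 2/3, CG = +√(2/3)   ← matches the target
Pairs with CG² = 2/3: (-1,5/2): +√(2/3)

(-1,5/2): +√(2/3)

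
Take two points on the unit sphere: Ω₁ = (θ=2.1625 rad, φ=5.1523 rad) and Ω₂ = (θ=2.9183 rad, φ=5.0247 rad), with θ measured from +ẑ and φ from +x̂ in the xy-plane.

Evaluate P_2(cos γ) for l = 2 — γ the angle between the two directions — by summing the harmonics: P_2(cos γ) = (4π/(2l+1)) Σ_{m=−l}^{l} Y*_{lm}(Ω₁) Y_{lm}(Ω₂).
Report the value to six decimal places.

0.291113

Term-by-term m-sum for l=2 (normalisation 4π/5 = 2.513274):
  m=-2: Y*=-0.169582-0.205063i  Y=-0.015365+0.011077i  product +0.004877+0.001272i
  m=-1: Y*=-0.152309+0.323599i  Y=-0.051259-0.158757i  product +0.059181+0.007593i
  m=+0: Y*=-0.021023-0.000000i  Y=+0.584386+0.000000i  product -0.012286-0.000000i
  m=+1: Y*=+0.152309+0.323599i  Y=+0.051259-0.158757i  product +0.059181-0.007593i
  m=+2: Y*=-0.169582+0.205063i  Y=-0.015365-0.011077i  product +0.004877-0.001272i
Accumulated sum +0.115830-0.000000i; after 4π/(2l+1) scaling, +0.291113-0.000000i ⇒ P_2 = 0.291113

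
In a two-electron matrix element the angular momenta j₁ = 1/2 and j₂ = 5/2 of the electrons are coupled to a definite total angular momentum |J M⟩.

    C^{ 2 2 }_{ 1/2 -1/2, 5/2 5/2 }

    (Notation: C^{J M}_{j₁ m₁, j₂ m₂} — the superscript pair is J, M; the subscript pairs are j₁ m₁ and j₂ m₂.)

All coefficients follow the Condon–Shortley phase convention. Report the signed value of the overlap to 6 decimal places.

triangle: 1!×0!×4!/6! = 24/720
(j±m)!: 0!×1!×5!×0!×4!×0! = 2880
prefactor² = (2J+1)×Δ×N² = 480
  k=1: −1/(1!×0!×0!×4!×0!×0!) = -1/24
Σ = -1/24  ⇒  CG² = 480×(-1/24)² = 5/6
CG = −√(5/6) = -0.912871

−√(5/6) = -0.912871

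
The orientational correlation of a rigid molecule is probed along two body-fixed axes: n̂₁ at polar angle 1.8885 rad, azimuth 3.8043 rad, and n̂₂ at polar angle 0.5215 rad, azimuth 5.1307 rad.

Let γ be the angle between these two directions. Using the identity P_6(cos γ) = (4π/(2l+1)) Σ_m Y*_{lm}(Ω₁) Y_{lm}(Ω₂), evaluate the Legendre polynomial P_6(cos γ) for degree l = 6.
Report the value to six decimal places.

Summing Y*_{l m}(θ₁,φ₁)·Y_{l m}(θ₂,φ₂) over m ∈ [−6, 6]; prefactor 4π/(2·6+1) = 0.966644:
  term(m=-6) = (-0.000273, -0.002607)   from Y*(Ω₁)=(-0.238367, -0.263085), Y(Ω₂)=(0.005960, 0.004361)
  term(m=-5) = (-0.016922, 0.006154)   from Y*(Ω₁)=(-0.398445, -0.069194), Y(Ω₂)=(0.038623, -0.022153)
  term(m=-4) = (0.001906, 0.002826)   from Y*(Ω₁)=(-0.018818, 0.010056), Y(Ω₂)=(-0.016339, -0.158928)
  term(m=-3) = (-0.082771, 0.091898)   from Y*(Ω₁)=(0.136214, -0.307225), Y(Ω₂)=(-0.349810, -0.114320)
  term(m=-2) = (0.056774, 0.030194)   from Y*(Ω₁)=(-0.031578, -0.126097), Y(Ω₂)=(-0.331422, 0.367242)
  term(m=-1) = (-0.013796, 0.055320)   from Y*(Ω₁)=(0.230024, 0.179522), Y(Ω₂)=(0.079374, 0.178550)
  term(m=+0) = (-0.059115, 0.000000)   from Y*(Ω₁)=(0.156469, -0.000000), Y(Ω₂)=(-0.377804, 0.000000)
  term(m=+1) = (-0.013796, -0.055320)   from Y*(Ω₁)=(-0.230024, 0.179522), Y(Ω₂)=(-0.079374, 0.178550)
  term(m=+2) = (0.056774, -0.030194)   from Y*(Ω₁)=(-0.031578, 0.126097), Y(Ω₂)=(-0.331422, -0.367242)
  term(m=+3) = (-0.082771, -0.091898)   from Y*(Ω₁)=(-0.136214, -0.307225), Y(Ω₂)=(0.349810, -0.114320)
  term(m=+4) = (0.001906, -0.002826)   from Y*(Ω₁)=(-0.018818, -0.010056), Y(Ω₂)=(-0.016339, 0.158928)
  term(m=+5) = (-0.016922, -0.006154)   from Y*(Ω₁)=(0.398445, -0.069194), Y(Ω₂)=(-0.038623, -0.022153)
  term(m=+6) = (-0.000273, 0.002607)   from Y*(Ω₁)=(-0.238367, 0.263085), Y(Ω₂)=(0.005960, -0.004361)
Accumulated sum (-0.169280, -0.000000); after 4π/(2l+1) scaling, (-0.163633, -0.000000) ⇒ P_6 = -0.163633

-0.163633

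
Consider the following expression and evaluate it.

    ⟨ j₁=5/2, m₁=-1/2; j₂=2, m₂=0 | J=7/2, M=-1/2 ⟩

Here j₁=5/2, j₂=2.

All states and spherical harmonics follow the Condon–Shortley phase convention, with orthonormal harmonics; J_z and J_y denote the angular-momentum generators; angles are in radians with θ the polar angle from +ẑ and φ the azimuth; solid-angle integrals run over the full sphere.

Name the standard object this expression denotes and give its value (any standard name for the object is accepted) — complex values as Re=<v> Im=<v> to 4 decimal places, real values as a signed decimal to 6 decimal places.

This is a Clebsch–Gordan (vector-coupling) coefficient.
j₁+j₂−J=1  J+j₁−j₂=4  J−j₁+j₂=3  j₁+j₂+J+1=9
(j₁±m₁, j₂±m₂, J±M) = (2,3,2,2,3,4)
P² = 768/35
sum k=0..1:
  [0] +1/12 = 1/12
  [1] −1/8 = -1/8
S = -1/24
C² = P²·S² = 4/105 ; C = -0.195180

Clebsch–Gordan coefficient, −√(4/105) ≈ -0.195180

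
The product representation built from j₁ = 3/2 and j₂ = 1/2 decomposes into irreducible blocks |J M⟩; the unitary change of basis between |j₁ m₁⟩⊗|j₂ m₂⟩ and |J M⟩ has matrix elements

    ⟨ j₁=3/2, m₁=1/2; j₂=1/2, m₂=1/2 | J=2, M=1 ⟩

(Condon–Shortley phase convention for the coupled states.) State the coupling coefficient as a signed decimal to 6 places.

triangle: 0!·3!·1!/5! = 6/120
(j±m)!: 2!·1!·1!·0!·3!·1! = 12
prefactor² = (2J+1)·Δ·N² = 3
  k=0: +1/(0!·0!·1!·1!·2!·0!) = 1/2
Σ = 1/2  ⇒  CG² = 3·(1/2)² = 3/4
CG = +√(3/4) = +0.866025

+0.866025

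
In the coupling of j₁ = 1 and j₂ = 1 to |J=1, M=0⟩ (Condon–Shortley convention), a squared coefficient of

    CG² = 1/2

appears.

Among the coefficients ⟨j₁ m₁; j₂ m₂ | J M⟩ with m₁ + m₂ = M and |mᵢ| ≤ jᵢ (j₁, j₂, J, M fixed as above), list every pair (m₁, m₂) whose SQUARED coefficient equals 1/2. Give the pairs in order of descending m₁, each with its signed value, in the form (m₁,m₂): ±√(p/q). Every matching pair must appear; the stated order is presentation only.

(1,-1): +√(1/2); (-1,1): −√(1/2)

Admissible pairs with m₁+m₂ = M = 0: (-1,1), (0,0), (1,-1)
  (m₁,m₂)=(1,-1): CG² = 1/2, CG = +√(1/2)   ← matches the target
  (m₁,m₂)=(0,0): CG² = 0/1, CG = 0
  (m₁,m₂)=(-1,1): CG² = 1/2, CG = −√(1/2)   ← matches the target
Pairs with CG² = 1/2: (1,-1): +√(1/2); (-1,1): −√(1/2)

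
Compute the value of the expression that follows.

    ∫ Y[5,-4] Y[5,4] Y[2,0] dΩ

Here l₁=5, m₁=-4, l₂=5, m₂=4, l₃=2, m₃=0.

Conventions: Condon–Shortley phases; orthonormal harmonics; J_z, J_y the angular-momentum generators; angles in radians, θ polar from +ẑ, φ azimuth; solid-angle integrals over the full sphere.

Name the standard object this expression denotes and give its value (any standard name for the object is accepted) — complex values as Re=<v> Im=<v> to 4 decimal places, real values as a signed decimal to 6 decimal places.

This is a Gaunt coefficient — the integral of a triple product of spherical harmonics over the sphere.
Rules hold: Σm=0, L=12 even, 0≤2≤10.
N = 11·11·5 = 605
Δ = 8!·2!·2!/13! = 1/38610
Racah Σ t=3..5: t=3:−1/2880 t=4:+1/576 t=5:−1/2880 = 1/960
⇒ 3j(5 5 2; 0 0 0)² = 10/429, sgn +1
Racah Σ t=7..8: t=7:−1/20160 t=8:+1/40320 = -1/40320
⇒ 3j(5 5 2; -4 4 0)² = 6/715, sgn -1
4πI² = N·(3j₀)²·(3jₘ)² = 20/169
I = -1·√(0.118343/4π) = -0.09704356

Gaunt coefficient, -0.097044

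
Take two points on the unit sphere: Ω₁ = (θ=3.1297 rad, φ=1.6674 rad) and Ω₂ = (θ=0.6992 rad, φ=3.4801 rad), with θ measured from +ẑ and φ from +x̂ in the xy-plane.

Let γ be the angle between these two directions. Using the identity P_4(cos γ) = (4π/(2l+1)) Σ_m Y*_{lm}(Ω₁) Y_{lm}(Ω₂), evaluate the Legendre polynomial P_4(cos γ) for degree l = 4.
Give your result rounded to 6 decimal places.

Expand P_4 via completeness: Σ_{m} conj(Y_{4,m}) at Ω₁ times Y_{4,m} at Ω₂ —
  m=-4: Y*=0.00000 + 0.00000j  Y=0.01633 - 0.07415j  product 0.00000 - 0.00000j
  m=-3: Y*=-0.00000 + 0.00000j  Y=-0.13464 + 0.21702j  product -0.00000 - 0.00000j
  m=-2: Y*=-0.00028 - 0.00005j  Y=0.33487 - 0.26914j  product -0.00011 + 0.00006j
  m=-1: Y*=0.00217 - 0.02239j  Y=-0.24188 + 0.08516j  product 0.00138 + 0.00560j
  m=+0: Y*=0.84569 + 0.00000j  Y=-0.27120 + 0.00000j  product -0.22935 + 0.00000j
  m=+1: Y*=-0.00217 - 0.02239j  Y=0.24188 + 0.08516j  product 0.00138 - 0.00560j
  m=+2: Y*=-0.00028 + 0.00005j  Y=0.33487 + 0.26914j  product -0.00011 - 0.00006j
  m=+3: Y*=0.00000 + 0.00000j  Y=0.13464 + 0.21702j  product -0.00000 + 0.00000j
  m=+4: Y*=0.00000 - 0.00000j  Y=0.01633 + 0.07415j  product 0.00000 + 0.00000j
Total Σ_m = -0.22680 + 0.00000j. Multiply by 1.396263: -0.31667 + 0.00000j. P_4(cos γ) = -0.316673

-0.316673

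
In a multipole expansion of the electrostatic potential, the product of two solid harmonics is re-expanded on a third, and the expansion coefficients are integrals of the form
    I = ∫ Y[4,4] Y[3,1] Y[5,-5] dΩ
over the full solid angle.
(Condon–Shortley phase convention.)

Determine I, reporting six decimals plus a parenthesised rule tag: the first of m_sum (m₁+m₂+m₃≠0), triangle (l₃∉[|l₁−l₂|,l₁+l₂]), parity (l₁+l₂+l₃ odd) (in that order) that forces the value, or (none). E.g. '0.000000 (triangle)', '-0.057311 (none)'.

m-sum 0 ✓  L=12 even ✓  1≤5≤7 ✓
Π(2lᵢ+1) = 9×7×11 = 693
triangle coeff Δ(4,3,5) = 1/180180
Σ_t [0,2]: t=0:+1/576 t=1:−1/144 t=2:+1/576 = -1/288
(3j)²=20/1001 [(4 3 5; 0 0 0)], sign=+1
Σ_t [0,0]: t=0:+1/34560 = 1/34560
(3j)²=14/429 [(4 3 5; 4 1 -5)], sign=+1
⇒ 4πI² = 840/1859
I = (+1)√(840/1859/(4π)) = 0.18962475
No selection rule forces the value: the integral is nonzero (none).

0.189625 (none)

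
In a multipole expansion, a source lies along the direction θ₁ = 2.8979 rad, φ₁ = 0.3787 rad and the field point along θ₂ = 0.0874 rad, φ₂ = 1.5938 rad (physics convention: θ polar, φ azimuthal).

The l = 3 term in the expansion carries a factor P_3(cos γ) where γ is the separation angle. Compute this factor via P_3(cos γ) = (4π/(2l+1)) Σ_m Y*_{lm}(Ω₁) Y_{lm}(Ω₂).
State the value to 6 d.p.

-0.768676

Term-by-term m-sum for l=3 (normalisation 4π/7 = 1.795196):
  m=-3: (0.002468, 0.005316) × (0.000019, 0.000277) = (-0.000001, 0.000001)  (running Σ = (-0.000001, 0.000001))
  m=-2: (-0.041957, -0.039671) × (-0.007749, 0.000357) = (0.000339, 0.000292)  (running Σ = (0.000338, 0.000293))
  m=-1: (0.268726, 0.106928) × (-0.002571, -0.111736) = (0.011257, -0.030301)  (running Σ = (0.011595, -0.030008))
  m=0: (-0.618879, -0.000000) × (0.729341, 0.000000) = (-0.451374, -0.000000)  (running Σ = (-0.439779, -0.030008))
  m=1: (-0.268726, 0.106928) × (0.002571, -0.111736) = (0.011257, 0.030301)  (running Σ = (-0.428523, 0.000293))
  m=2: (-0.041957, 0.039671) × (-0.007749, -0.000357) = (0.000339, -0.000292)  (running Σ = (-0.428183, 0.000001))
  m=3: (-0.002468, 0.005316) × (-0.000019, 0.000277) = (-0.000001, -0.000001)  (running Σ = (-0.428185, 0.000000))
Accumulated sum (-0.428185, 0.000000); after 4π/(2l+1) scaling, (-0.768676, 0.000000) ⇒ P_3 = -0.768676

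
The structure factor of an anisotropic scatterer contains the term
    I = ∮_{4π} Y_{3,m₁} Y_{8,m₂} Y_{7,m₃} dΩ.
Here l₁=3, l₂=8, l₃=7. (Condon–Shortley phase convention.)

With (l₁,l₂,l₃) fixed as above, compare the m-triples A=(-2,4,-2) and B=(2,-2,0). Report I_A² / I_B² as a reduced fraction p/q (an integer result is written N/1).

Same 3,8,7: normalisation and zero-m 3j drop out of the ratio.
A: Δ: 4! 2! 12! / 19! → 1/5290740; sum: t=3:−1/26127360 t=4:+1/23224320 = 1/209018880; 3j²(3 8 7; -2 4 -2) = Δ·Π!·Σ² = 275/1058148  (sign -1)
B: Δ: 4! 2! 12! / 19! → 1/5290740; sum: t=0:+1/12441600 t=1:−1/7257600 = -1/17418240; 3j²(3 8 7; 2 -2 0) = Δ·Π!·Σ² = 125/25194  (sign +1)
I_A²/I_B² = (275/1058148)/(125/25194) = 11/210

11/210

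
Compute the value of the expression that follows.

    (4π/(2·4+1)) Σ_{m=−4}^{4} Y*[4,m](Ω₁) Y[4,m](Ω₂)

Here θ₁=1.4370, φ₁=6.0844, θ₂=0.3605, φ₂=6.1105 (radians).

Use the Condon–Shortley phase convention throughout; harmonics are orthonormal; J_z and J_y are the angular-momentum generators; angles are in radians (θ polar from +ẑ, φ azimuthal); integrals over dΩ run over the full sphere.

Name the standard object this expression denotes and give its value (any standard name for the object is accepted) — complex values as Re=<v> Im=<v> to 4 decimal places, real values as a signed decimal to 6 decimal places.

This sum is the spherical-harmonic addition theorem: it equals the Legendre polynomial P_l(cos γ) of the angle γ between the two directions.
Expand P_4 via completeness: Σ_{m} conj(Y_{4,m}) at Ω₁ times Y_{4,m} at Ω₂ —
  m=-4: (0.29892 - 0.30481j) × (0.00528 + 0.00437j) = 0.00291 - 0.00030j  (running Σ = 0.00291 - 0.00030j)
  m=-3: (0.13448 - 0.09128j) × (0.04466 + 0.02546j) = 0.00833 - 0.00065j  (running Σ = 0.01124 - 0.00096j)
  m=-2: (-0.26521 + 0.11137j) × (0.20088 + 0.07228j) = -0.06132 + 0.00320j  (running Σ = -0.05009 + 0.00225j)
  m=-1: (-0.17630 + 0.03552j) × (0.48133 + 0.08396j) = -0.08784 + 0.00229j  (running Σ = -0.13793 + 0.00454j)
  m=0: (0.26206 + 0.00000j) × (0.37710 + 0.00000j) = 0.09882 + 0.00000j  (running Σ = -0.03911 + 0.00454j)
  m=1: (0.17630 + 0.03552j) × (-0.48133 + 0.08396j) = -0.08784 - 0.00229j  (running Σ = -0.12695 + 0.00225j)
  m=2: (-0.26521 - 0.11137j) × (0.20088 - 0.07228j) = -0.06132 - 0.00320j  (running Σ = -0.18827 - 0.00096j)
  m=3: (-0.13448 - 0.09128j) × (-0.04466 + 0.02546j) = 0.00833 + 0.00065j  (running Σ = -0.17994 - 0.00030j)
  m=4: (0.29892 + 0.30481j) × (0.00528 - 0.00437j) = 0.00291 + 0.00030j  (running Σ = -0.17703 - 0.00000j)
Σ over m = -0.17703 - 0.00000j; ×(4π/9) → -0.24718 - 0.00000j. Real part: -0.247184

Legendre polynomial (addition theorem), -0.247184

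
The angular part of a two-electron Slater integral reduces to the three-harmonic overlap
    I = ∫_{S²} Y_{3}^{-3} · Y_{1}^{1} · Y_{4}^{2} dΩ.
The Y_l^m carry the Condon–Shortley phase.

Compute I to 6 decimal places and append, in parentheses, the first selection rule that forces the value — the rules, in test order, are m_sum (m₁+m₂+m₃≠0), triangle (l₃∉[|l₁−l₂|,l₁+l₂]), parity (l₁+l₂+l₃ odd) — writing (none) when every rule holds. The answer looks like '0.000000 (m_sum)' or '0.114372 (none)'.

0.061558 (none)

Rules hold: Σm=0, L=8 even, 2≤4≤4.
N = 7·3·9 = 189
Δ = 0!·6!·2!/9! = 1/252
Racah Σ t=0..0: t=0:+1/36 = 1/36
⇒ 3j(3 1 4; 0 0 0)² = 4/63, sgn +1
Racah Σ t=0..0: t=0:+1/1440 = 1/1440
⇒ 3j(3 1 4; -3 1 2)² = 1/252, sgn +1
4πI² = N·(3j₀)²·(3jₘ)² = 1/21
I = +1·√(0.047619/4π) = 0.06155813
No selection rule forces the value: the integral is nonzero (none).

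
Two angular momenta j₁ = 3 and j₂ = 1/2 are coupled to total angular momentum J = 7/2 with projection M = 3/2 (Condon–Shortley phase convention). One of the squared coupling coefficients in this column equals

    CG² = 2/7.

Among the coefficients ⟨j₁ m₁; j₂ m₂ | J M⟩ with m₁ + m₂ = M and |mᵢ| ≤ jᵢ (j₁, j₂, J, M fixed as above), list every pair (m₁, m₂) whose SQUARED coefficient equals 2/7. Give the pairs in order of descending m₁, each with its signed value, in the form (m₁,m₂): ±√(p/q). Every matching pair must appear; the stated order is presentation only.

(2,-1/2): +√(2/7)

Admissible pairs with m₁+m₂ = M = 3/2: (1,1/2), (2,-1/2)
  (m₁,m₂)=(2,-1/2): CG² = 2/7, CG = +√(2/7)   ← matches the target
  (m₁,m₂)=(1,1/2): CG² = 5/7, CG = +√(5/7)
Pairs with CG² = 2/7: (2,-1/2): +√(2/7)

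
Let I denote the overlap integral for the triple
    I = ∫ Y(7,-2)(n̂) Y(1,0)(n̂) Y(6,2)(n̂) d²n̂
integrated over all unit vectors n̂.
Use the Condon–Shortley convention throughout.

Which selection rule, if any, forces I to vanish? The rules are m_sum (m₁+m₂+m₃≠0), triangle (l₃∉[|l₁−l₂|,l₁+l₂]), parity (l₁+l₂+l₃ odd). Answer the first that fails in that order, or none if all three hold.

none

azimuthal sum: -2 + 0 + 2 = 0  ✓
6 ≤ 6 ≤ 8 (triangle on l)  ✓
L = 7 + 1 + 6 = 14 (even)  ✓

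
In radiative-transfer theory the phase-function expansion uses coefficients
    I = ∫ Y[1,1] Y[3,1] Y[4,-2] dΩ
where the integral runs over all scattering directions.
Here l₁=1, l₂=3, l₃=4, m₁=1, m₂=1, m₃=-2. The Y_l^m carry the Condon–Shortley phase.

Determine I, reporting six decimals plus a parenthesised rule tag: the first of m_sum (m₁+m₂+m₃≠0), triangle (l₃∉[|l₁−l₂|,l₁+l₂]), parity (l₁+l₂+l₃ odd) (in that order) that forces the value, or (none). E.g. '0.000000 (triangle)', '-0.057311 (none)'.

0.238414 (none)

m-sum 0 ✓  L=8 even ✓  2≤4≤4 ✓
Π(2lᵢ+1) = 3×7×9 = 189
triangle coeff Δ(1,3,4) = 1/252
Σ_t [0,0]: t=0:+1/36 = 1/36
(3j)²=4/63 [(1 3 4; 0 0 0)], sign=+1
Σ_t [0,0]: t=0:+1/96 = 1/96
(3j)²=5/84 [(1 3 4; 1 1 -2)], sign=+1
⇒ 4πI² = 5/7
I = (+1)√(5/7/(4π)) = 0.23841361
No selection rule forces the value: the integral is nonzero (none).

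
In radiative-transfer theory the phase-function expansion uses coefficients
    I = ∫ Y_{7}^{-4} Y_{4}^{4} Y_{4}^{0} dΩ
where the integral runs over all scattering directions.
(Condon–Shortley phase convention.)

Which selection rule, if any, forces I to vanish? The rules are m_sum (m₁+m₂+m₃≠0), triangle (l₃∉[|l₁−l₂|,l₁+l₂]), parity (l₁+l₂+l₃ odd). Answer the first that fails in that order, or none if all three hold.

Σmᵢ = 0  ✓
l₃∈[|l₁−l₂|,l₁+l₂]=[3,11], have l₃=4  ✓
Σlᵢ = 15 ⇒ odd  ✗

parity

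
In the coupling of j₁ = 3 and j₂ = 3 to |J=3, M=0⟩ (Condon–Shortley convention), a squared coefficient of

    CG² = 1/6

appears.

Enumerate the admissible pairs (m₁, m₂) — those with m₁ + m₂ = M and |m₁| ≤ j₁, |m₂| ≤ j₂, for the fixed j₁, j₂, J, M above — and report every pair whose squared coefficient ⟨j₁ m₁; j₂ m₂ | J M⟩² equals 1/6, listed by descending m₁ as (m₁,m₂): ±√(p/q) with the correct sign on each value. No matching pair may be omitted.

Admissible pairs with m₁+m₂ = M = 0: (-3,3), (-2,2), (-1,1), (0,0), (1,-1), (2,-2), (3,-3)
  (m₁,m₂)=(3,-3): CG² = 1/6, CG = +√(1/6)   ← matches the target
  (m₁,m₂)=(2,-2): CG² = 1/6, CG = +√(1/6)   ← matches the target
  (m₁,m₂)=(1,-1): CG² = 1/6, CG = −√(1/6)   ← matches the target
  (m₁,m₂)=(0,0): CG² = 0/1, CG = 0
  (m₁,m₂)=(-1,1): CG² = 1/6, CG = +√(1/6)   ← matches the target
  (m₁,m₂)=(-2,2): CG² = 1/6, CG = −√(1/6)   ← matches the target
  (m₁,m₂)=(-3,3): CG² = 1/6, CG = −√(1/6)   ← matches the target
Pairs with CG² = 1/6: (3,-3): +√(1/6); (2,-2): +√(1/6); (1,-1): −√(1/6); (-1,1): +√(1/6); (-2,2): −√(1/6); (-3,3): −√(1/6)

(3,-3): +√(1/6); (2,-2): +√(1/6); (1,-1): −√(1/6); (-1,1): +√(1/6); (-2,2): −√(1/6); (-3,3): −√(1/6)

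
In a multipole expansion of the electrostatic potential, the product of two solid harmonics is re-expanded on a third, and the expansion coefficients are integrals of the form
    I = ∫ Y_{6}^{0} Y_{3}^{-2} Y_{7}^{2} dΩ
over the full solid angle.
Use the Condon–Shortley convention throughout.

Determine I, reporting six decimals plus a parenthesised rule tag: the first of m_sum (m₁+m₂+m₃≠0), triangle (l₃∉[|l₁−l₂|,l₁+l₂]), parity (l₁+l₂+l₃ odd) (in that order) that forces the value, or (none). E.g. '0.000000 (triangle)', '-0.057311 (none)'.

-0.086087 (none)

Rules hold: Σm=0, L=16 even, 3≤7≤9.
N = 13·7·15 = 1365
Δ = 2!·10!·4!/17! = 1/2042040
Racah Σ t=0..2: t=0:+1/207360 t=1:−1/57600 t=2:+1/207360 = -1/129600
⇒ 3j(6 3 7; 0 0 0)² = 168/12155, sgn +1
Racah Σ t=0..1: t=0:+1/207360 t=1:−1/345600 = 1/518400
⇒ 3j(6 3 7; 0 -2 2)² = 12/2431, sgn -1
4πI² = N·(3j₀)²·(3jₘ)² = 42336/454597
I = -1·√(0.0931286/4π) = -0.08608683
No selection rule forces the value: the integral is nonzero (none).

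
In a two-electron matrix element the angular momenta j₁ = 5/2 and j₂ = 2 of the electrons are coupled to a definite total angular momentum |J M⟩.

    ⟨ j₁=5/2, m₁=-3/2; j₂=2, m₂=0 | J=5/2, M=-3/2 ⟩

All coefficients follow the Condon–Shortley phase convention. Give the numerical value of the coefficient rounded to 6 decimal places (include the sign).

−√(1/70) ≈ -0.119523

triangle: 2!×3!×2!/8! = 24/40320
(j±m)!: 1!×4!×2!×2!×1!×4! = 2304
prefactor² = (2J+1)×Δ×N² = 288/35
  k=1: −1/(1!×1!×3!×1!×0!×1!) = -1/6
  k=2: +1/(2!×0!×2!×0!×1!×2!) = 1/8
Σ = -1/24  ⇒  CG² = 288/35×(-1/24)² = 1/70
CG = −√(1/70) = -0.119523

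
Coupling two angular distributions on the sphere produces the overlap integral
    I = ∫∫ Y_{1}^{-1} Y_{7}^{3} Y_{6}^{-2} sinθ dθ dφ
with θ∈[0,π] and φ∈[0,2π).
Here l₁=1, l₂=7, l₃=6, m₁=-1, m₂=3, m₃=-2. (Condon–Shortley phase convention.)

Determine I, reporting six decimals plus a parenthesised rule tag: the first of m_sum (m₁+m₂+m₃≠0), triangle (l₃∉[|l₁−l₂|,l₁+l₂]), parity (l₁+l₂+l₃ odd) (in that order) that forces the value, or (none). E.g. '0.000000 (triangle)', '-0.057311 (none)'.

-0.234717 (none)

Rules hold: Σm=0, L=14 even, 6≤6≤8.
N = 3·15·13 = 585
Δ = 2!·0!·12!/15! = 1/1365
Racah Σ t=1..1: t=1:−1/518400 = -1/518400
⇒ 3j(1 7 6; 0 0 0)² = 7/195, sgn -1
Racah Σ t=2..2: t=2:+1/1935360 = 1/1935360
⇒ 3j(1 7 6; -1 3 -2)² = 3/91, sgn +1
4πI² = N·(3j₀)²·(3jₘ)² = 9/13
I = -1·√(0.692308/4π) = -0.23471705
No selection rule forces the value: the integral is nonzero (none).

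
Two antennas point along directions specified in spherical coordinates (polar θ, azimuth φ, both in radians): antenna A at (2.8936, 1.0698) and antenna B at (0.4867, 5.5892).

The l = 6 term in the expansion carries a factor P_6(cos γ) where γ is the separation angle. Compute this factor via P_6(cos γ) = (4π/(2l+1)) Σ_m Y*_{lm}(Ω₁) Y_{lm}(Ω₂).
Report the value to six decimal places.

Expand P_6 via completeness: Σ_{m} conj(Y_{6,m}) at Ω₁ times Y_{6,m} at Ω₂ —
  [-6]  conj(Y_{6,-6})(Ω₁) = (0.000105, 0.000014) ; Y_{6,-6}(Ω₂) = (-0.002637, -0.004315) ; Δ = (-0.000000, -0.000000)
  [-5]  conj(Y_{6,-5})(Ω₁) = (-0.000859, 0.001162) ; Y_{6,-5}(Ω₂) = (-0.031337, -0.010675) ; Δ = (0.000039, -0.000027)
  [-4]  conj(Y_{6,-4})(Ω₁) = (-0.005076, -0.010976) ; Y_{6,-4}(Ω₂) = (-0.121078, 0.046357) ; Δ = (0.001123, 0.001094)
  [-3]  conj(Y_{6,-3})(Ω₁) = (0.068362, 0.004643) ; Y_{6,-3}(Ω₂) = (-0.161193, 0.287392) ; Δ = (-0.012354, 0.018898)
  [-2]  conj(Y_{6,-2})(Ω₁) = (-0.139811, 0.218700) ; Y_{6,-2}(Ω₂) = (0.091696, 0.495950) ; Δ = (-0.121285, -0.049285)
  [-1]  conj(Y_{6,-1})(Ω₁) = (-0.280184, -0.511661) ; Y_{6,-1}(Ω₂) = (0.223087, 0.185622) ; Δ = (0.032470, -0.166153)
  [+0]  conj(Y_{6,0})(Ω₁) = (0.457676, -0.000000) ; Y_{6,0}(Ω₂) = (-0.322948, 0.000000) ; Δ = (-0.147806, 0.000000)
  [+1]  conj(Y_{6,1})(Ω₁) = (0.280184, -0.511661) ; Y_{6,1}(Ω₂) = (-0.223087, 0.185622) ; Δ = (0.032470, 0.166153)
  [+2]  conj(Y_{6,2})(Ω₁) = (-0.139811, -0.218700) ; Y_{6,2}(Ω₂) = (0.091696, -0.495950) ; Δ = (-0.121285, 0.049285)
  [+3]  conj(Y_{6,3})(Ω₁) = (-0.068362, 0.004643) ; Y_{6,3}(Ω₂) = (0.161193, 0.287392) ; Δ = (-0.012354, -0.018898)
  [+4]  conj(Y_{6,4})(Ω₁) = (-0.005076, 0.010976) ; Y_{6,4}(Ω₂) = (-0.121078, -0.046357) ; Δ = (0.001123, -0.001094)
  [+5]  conj(Y_{6,5})(Ω₁) = (0.000859, 0.001162) ; Y_{6,5}(Ω₂) = (0.031337, -0.010675) ; Δ = (0.000039, 0.000027)
  [+6]  conj(Y_{6,6})(Ω₁) = (0.000105, -0.000014) ; Y_{6,6}(Ω₂) = (-0.002637, 0.004315) ; Δ = (-0.000000, 0.000000)
Σ over m = (-0.347817, -0.000000); ×(4π/13) → (-0.336216, -0.000000). Real part: -0.336216

-0.336216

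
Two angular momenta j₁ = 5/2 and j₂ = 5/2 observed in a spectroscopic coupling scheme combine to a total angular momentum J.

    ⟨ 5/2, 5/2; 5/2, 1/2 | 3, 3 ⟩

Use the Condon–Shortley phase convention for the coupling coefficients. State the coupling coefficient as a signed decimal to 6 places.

triangle: 2!×3!×3!/9! = 72/362880
(j±m)!: 5!×0!×3!×2!×6!×0! = 1036800
prefactor² = (2J+1)×Δ×N² = 1440
  k=0: +1/(0!×2!×0!×3!×3!×0!) = 1/72
Σ = 1/72  ⇒  CG² = 1440×(1/72)² = 5/18
CG = +√(5/18) = +0.527046

+√(5/18) = +0.527046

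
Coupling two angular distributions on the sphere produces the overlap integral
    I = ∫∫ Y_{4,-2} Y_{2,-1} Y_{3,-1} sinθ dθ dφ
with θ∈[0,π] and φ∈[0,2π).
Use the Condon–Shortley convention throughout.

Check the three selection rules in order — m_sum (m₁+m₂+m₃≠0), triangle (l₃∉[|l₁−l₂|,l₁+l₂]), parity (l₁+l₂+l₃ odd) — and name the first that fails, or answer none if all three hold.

Σmᵢ = -4  ✗
l₃∈[|l₁−l₂|,l₁+l₂]=[2,6], have l₃=3
Σlᵢ = 9 ⇒ odd

m_sum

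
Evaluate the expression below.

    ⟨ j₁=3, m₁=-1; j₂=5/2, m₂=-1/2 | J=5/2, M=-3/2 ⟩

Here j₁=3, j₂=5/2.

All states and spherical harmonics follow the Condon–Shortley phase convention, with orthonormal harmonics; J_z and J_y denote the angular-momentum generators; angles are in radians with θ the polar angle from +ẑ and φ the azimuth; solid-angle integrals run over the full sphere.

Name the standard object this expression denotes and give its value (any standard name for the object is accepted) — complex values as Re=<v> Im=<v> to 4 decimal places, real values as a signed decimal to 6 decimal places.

This is a Clebsch–Gordan (vector-coupling) coefficient.
triangle: 3!×3!×2!/9! = 72/362880
(j±m)!: 2!×4!×2!×3!×1!×4! = 13824
prefactor² = (2J+1)×Δ×N² = 576/35
  k=1: −1/(1!×2!×3!×1!×0!×1!) = -1/12
  k=2: +1/(2!×1!×2!×0!×1!×2!) = 1/8
Σ = 1/24  ⇒  CG² = 576/35×(1/24)² = 1/35
CG = +√(1/35) = +0.169031

Clebsch–Gordan coefficient, +√(1/35) ≈ +0.169031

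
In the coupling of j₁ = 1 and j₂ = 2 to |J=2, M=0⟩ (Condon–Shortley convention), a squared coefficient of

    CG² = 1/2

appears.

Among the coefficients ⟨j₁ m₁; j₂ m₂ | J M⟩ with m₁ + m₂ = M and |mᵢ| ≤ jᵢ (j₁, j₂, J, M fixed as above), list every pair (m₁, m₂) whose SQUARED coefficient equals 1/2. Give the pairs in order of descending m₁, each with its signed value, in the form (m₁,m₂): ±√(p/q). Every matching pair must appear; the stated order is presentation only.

Admissible pairs with m₁+m₂ = M = 0: (-1,1), (0,0), (1,-1)
  (m₁,m₂)=(1,-1): CG² = 1/2, CG = +√(1/2)   ← matches the target
  (m₁,m₂)=(0,0): CG² = 0/1, CG = 0
  (m₁,m₂)=(-1,1): CG² = 1/2, CG = −√(1/2)   ← matches the target
Pairs with CG² = 1/2: (1,-1): +√(1/2); (-1,1): −√(1/2)

(1,-1): +√(1/2); (-1,1): −√(1/2)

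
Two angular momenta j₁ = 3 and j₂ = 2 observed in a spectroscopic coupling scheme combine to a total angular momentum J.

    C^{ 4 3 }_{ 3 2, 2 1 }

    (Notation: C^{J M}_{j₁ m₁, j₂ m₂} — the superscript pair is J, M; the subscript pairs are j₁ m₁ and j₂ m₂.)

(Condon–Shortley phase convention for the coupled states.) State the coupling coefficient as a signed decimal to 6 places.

triangle: 1!×5!×3!/10! = 720/3628800
(j±m)!: 5!×1!×3!×1!×7!×1! = 3628800
prefactor² = (2J+1)×Δ×N² = 6480
  k=0: +1/(0!×1!×1!×3!×4!×0!) = 1/144
  k=1: −1/(1!×0!×0!×2!×5!×1!) = -1/240
Σ = 1/360  ⇒  CG² = 6480×(1/360)² = 1/20
CG = +√(1/20) = +0.223607

+√(1/20) ≈ +0.223607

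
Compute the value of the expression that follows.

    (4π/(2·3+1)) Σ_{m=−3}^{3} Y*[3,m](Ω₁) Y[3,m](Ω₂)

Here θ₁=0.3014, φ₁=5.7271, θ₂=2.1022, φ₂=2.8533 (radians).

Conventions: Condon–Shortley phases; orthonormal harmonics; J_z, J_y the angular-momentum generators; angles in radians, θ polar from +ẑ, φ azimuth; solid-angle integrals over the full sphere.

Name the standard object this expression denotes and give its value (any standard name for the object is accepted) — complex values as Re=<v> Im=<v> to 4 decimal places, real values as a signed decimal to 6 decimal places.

This sum is the spherical-harmonic addition theorem: it equals the Legendre polynomial P_l(cos γ) of the angle γ between the two directions.
Addition theorem: P_3(cos γ) = (4π/7) Σ_m Y*_{lm}(Ω₁) Y_{lm}(Ω₂), m = −3…3:
  term(m=-3) = -0.00203 + 0.00210j   from Y*(Ω₁)=-0.00106 - 0.01086j, Y(Ω₂)=-0.17342 - 0.20344j
  term(m=-2) = -0.02847 + 0.01689j   from Y*(Ω₁)=0.03807 - 0.07711j, Y(Ω₂)=-0.32267 - 0.20983j
  term(m=-1) = -0.02605 + 0.00715j   from Y*(Ω₁)=0.29003 - 0.18026j, Y(Ω₂)=-0.07585 - 0.02249j
  term(m=+0) = 0.18033 + 0.00000j   from Y*(Ω₁)=0.55569 + 0.00000j, Y(Ω₂)=0.32451 + 0.00000j
  term(m=+1) = -0.02605 - 0.00715j   from Y*(Ω₁)=-0.29003 - 0.18026j, Y(Ω₂)=0.07585 - 0.02249j
  term(m=+2) = -0.02847 - 0.01689j   from Y*(Ω₁)=0.03807 + 0.07711j, Y(Ω₂)=-0.32267 + 0.20983j
  term(m=+3) = -0.00203 - 0.00210j   from Y*(Ω₁)=0.00106 - 0.01086j, Y(Ω₂)=0.17342 - 0.20344j
Accumulated sum 0.06724 + 0.00000j; after 4π/(2l+1) scaling, 0.12071 + 0.00000j ⇒ P_3 = 0.120710

Legendre polynomial (addition theorem), +0.120710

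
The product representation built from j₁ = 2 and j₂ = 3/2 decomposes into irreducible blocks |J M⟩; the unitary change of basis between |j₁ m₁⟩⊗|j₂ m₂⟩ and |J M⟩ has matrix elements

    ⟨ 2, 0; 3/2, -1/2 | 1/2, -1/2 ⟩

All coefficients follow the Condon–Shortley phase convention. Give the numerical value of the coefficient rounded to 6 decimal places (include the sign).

j₁+j₂−J=3  J+j₁−j₂=1  J−j₁+j₂=0  j₁+j₂+J+1=5
(j₁±m₁, j₂±m₂, J±M) = (2,2,1,2,0,1)
P² = 4/5
sum k=1..1:
  [1] −1/2 = -1/2
S = -1/2
C² = P²·S² = 1/5 ; C = -0.447214

−√(1/5) = -0.447214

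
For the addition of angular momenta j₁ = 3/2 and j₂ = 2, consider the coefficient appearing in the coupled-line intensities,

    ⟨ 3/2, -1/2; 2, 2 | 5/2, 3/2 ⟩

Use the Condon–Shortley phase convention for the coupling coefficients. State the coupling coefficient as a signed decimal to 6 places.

−√(16/35) ≈ -0.676123

triangle: 1!×2!×3!/7! = 12/5040
(j±m)!: 1!×2!×4!×0!×4!×1! = 1152
prefactor² = (2J+1)×Δ×N² = 576/35
  k=1: −1/(1!×0!×1!×3!×1!×0!) = -1/6
Σ = -1/6  ⇒  CG² = 576/35×(-1/6)² = 16/35
CG = −√(16/35) = -0.676123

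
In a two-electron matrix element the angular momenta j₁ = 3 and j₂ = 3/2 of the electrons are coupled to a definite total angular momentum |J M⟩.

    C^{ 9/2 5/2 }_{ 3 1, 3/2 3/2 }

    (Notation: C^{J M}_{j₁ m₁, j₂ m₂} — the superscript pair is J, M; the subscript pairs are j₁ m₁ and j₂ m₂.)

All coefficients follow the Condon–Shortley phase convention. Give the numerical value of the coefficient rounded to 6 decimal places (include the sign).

+√(5/12) = +0.645497

√[10·0!6!3!/10! · 4!2!3!0!7!2!] = √(34560)
  +(−1)^0/∏(0,0,2,3,4,0)! = 1/288  (running 1/288)
⟨..|..⟩ = √(34560)·(1/288) = +0.645497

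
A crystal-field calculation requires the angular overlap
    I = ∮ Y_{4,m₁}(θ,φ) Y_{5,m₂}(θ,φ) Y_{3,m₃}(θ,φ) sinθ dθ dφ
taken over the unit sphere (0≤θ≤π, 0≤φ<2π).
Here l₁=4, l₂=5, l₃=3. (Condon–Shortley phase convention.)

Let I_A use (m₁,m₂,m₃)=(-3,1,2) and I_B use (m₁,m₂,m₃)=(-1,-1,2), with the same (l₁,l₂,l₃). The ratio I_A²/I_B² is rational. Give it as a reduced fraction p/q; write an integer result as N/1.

Same 4,5,3: normalisation and zero-m 3j drop out of the ratio.
A: Δ: 6! 2! 4! / 13! → 1/180180; sum: t=5:−1/1440 t=6:+1/17280 = -11/17280; 3j²(4 5 3; -3 1 2) = Δ·Π!·Σ² = 11/468  (sign +1)
B: Δ: 6! 2! 4! / 13! → 1/180180; sum: t=3:−1/432 t=4:+1/1152 = -5/3456; 3j²(4 5 3; -1 -1 2) = Δ·Π!·Σ² = 625/36036  (sign +1)
I_A²/I_B² = (11/468)/(625/36036) = 847/625

847/625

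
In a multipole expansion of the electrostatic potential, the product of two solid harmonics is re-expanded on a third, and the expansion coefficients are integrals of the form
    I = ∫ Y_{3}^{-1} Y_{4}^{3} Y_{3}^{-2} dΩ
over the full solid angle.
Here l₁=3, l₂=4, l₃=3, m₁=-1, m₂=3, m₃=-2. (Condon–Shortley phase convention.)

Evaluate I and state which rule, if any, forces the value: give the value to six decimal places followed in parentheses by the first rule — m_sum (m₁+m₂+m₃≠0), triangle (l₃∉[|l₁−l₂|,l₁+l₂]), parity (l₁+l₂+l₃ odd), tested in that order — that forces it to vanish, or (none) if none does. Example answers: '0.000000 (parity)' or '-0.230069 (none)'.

m-sum 0 ✓  L=10 even ✓  1≤3≤7 ✓
Π(2lᵢ+1) = 7×9×7 = 441
triangle coeff Δ(3,4,3) = 1/34650
Σ_t [1,3]: t=1:−1/72 t=2:+1/16 t=3:−1/72 = 5/144
(3j)²=2/77 [(3 4 3; 0 0 0)], sign=-1
Σ_t [3,4]: t=3:−1/144 t=4:+1/288 = -1/288
(3j)²=1/99 [(3 4 3; -1 3 -2)], sign=+1
⇒ 4πI² = 14/121
I = (-1)√(14/121/(4π)) = -0.09595473
No selection rule forces the value: the integral is nonzero (none).

-0.095955 (none)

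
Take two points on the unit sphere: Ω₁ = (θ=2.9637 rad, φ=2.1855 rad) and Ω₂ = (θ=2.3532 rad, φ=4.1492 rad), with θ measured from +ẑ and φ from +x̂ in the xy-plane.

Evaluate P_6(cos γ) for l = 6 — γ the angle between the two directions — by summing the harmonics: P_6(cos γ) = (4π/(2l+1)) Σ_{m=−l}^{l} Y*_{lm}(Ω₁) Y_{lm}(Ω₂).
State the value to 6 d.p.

Summing Y*_{l m}(θ₁,φ₁)·Y_{l m}(θ₂,φ₂) over m ∈ [−6, 6]; prefactor 4π/(2·6+1) = 0.966644:
  term(m=-6) = +0.000001+0.000001i   from Y*(Ω₁)=+0.000013+0.000008i, Y(Ω₂)=+0.059751+0.014466i
  term(m=-5) = -0.000056+0.000023i   from Y*(Ω₁)=+0.000019+0.000285i, Y(Ω₂)=+0.067725+0.200565i
  term(m=-4) = -0.000001-0.001362i   from Y*(Ω₁)=-0.002621+0.002131i, Y(Ω₂)=-0.254161+0.313041i
  term(m=-3) = +0.010157+0.004200i   from Y*(Ω₁)=-0.026186-0.007341i, Y(Ω₂)=-0.401307-0.047889i
  term(m=-2) = -0.003524+0.003527i   from Y*(Ω₁)=-0.049610-0.139628i, Y(Ω₂)=-0.014465-0.030377i
  term(m=-1) = +0.068718+0.165805i   from Y*(Ω₁)=+0.285732-0.404752i, Y(Ω₂)=-0.193406+0.306313i
  term(m=+0) = -0.101610+0.000000i   from Y*(Ω₁)=+0.705802-0.000000i, Y(Ω₂)=-0.143964+0.000000i
  term(m=+1) = +0.068718-0.165805i   from Y*(Ω₁)=-0.285732-0.404752i, Y(Ω₂)=+0.193406+0.306313i
  term(m=+2) = -0.003524-0.003527i   from Y*(Ω₁)=-0.049610+0.139628i, Y(Ω₂)=-0.014465+0.030377i
  term(m=+3) = +0.010157-0.004200i   from Y*(Ω₁)=+0.026186-0.007341i, Y(Ω₂)=+0.401307-0.047889i
  term(m=+4) = -0.000001+0.001362i   from Y*(Ω₁)=-0.002621-0.002131i, Y(Ω₂)=-0.254161-0.313041i
  term(m=+5) = -0.000056-0.000023i   from Y*(Ω₁)=-0.000019+0.000285i, Y(Ω₂)=-0.067725+0.200565i
  term(m=+6) = +0.000001-0.000001i   from Y*(Ω₁)=+0.000013-0.000008i, Y(Ω₂)=+0.059751-0.014466i
Total Σ_m = +0.048981+0.000000i. Multiply by 0.966644: +0.047347+0.000000i. P_6(cos γ) = 0.047347

0.047347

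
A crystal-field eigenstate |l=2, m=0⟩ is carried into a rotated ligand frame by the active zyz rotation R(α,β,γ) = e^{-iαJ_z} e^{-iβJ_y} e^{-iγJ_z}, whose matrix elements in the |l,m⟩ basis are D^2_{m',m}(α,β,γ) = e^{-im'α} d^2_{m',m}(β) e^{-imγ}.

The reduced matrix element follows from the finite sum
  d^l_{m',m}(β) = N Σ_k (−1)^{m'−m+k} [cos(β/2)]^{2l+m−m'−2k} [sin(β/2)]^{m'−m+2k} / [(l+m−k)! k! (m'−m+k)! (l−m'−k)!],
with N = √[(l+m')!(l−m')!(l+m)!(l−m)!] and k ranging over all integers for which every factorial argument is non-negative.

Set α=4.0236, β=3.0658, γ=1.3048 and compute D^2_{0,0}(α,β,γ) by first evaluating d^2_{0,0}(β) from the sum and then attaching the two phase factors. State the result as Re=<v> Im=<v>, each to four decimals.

Split into d^2_{0,0}(β=3.0658) × two z-phases.
With c≡cos(β/2)=0.037887 and s≡sin(β/2)=0.999282, N=[2·2·2·2]^{1/2}=4.000000
k∈{0,1,2} keeps every argument non-negative
  k=0: (−1)^0·4.0000/(4)·0.0379^4·0.9993^0 = +0.000002
  k=1: (−1)^1·4.0000/(1)·0.0379^2·0.9993^2 = -0.005734
  k=2: (−1)^2·4.0000/(4)·0.0379^0·0.9993^4 = +0.997131
d^2_{0,0}(3.0658) = +0.000002 -0.005734 +0.997131 = +0.991400
Attach z-rotation phases: D = e^{-i(0)(4.0236)}·(+0.991400)·e^{-i(0)(1.3048)} = +0.991400+0.000000i

Re=0.9914 Im=0.0000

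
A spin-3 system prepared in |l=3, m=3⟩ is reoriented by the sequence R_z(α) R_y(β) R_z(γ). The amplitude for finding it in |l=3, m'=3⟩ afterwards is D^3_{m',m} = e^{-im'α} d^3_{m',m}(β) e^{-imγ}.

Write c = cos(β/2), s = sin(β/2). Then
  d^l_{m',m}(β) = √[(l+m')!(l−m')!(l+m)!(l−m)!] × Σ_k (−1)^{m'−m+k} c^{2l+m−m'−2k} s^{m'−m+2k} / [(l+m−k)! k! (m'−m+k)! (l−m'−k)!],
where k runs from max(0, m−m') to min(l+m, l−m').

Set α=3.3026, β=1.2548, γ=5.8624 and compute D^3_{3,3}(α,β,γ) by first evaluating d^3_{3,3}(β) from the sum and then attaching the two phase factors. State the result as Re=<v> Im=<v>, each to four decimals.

D^3_{3,3}(3.3026,1.2548,5.8624) = e^{-i·3·3.3026}·d^3_{3,3}(1.2548)·e^{-i·3·5.8624}. Compute d first:
With c≡cos(β/2)=0.809557 and s≡sin(β/2)=0.587042, N=[720·1·720·1]^{1/2}=720.000000
Admissible k: 0..0 (factorial args all ≥0)
  k=0: (−1)^0·720.0000/(720)·0.8096^6·0.5870^0 = +0.281503
d^3_{3,3}(1.2548) = +0.281503
D = (-0.885595+0.464458i)·(+0.281503)·(+0.303573+0.952808i) = -0.200256-0.197842i

Re=-0.2003 Im=-0.1978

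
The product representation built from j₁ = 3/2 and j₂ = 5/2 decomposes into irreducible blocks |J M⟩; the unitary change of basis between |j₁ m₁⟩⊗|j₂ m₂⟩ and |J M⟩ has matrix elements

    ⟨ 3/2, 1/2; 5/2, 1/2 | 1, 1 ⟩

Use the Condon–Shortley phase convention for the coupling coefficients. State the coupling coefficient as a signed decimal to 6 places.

−√(3/20) ≈ -0.387298

j₁+j₂−J=3  J+j₁−j₂=0  J−j₁+j₂=2  j₁+j₂+J+1=6
(j₁±m₁, j₂±m₂, J±M) = (2,1,3,2,2,0)
P² = 12/5
sum k=1..1:
  [1] −1/4 = -1/4
S = -1/4
C² = P²·S² = 3/20 ; C = -0.387298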